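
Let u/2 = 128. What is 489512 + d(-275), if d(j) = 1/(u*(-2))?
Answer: 250630143/512 ≈ 4.8951e+5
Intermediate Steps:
u = 256 (u = 2*128 = 256)
d(j) = -1/512 (d(j) = 1/(256*(-2)) = 1/(-512) = -1/512)
489512 + d(-275) = 489512 - 1/512 = 250630143/512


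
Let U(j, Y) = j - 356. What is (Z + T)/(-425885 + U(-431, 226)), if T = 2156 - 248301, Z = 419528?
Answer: -173383/426672 ≈ -0.40636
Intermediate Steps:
T = -246145
U(j, Y) = -356 + j
(Z + T)/(-425885 + U(-431, 226)) = (419528 - 246145)/(-425885 + (-356 - 431)) = 173383/(-425885 - 787) = 173383/(-426672) = 173383*(-1/426672) = -173383/426672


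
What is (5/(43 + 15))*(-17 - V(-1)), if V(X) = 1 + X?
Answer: -85/58 ≈ -1.4655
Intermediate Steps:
(5/(43 + 15))*(-17 - V(-1)) = (5/(43 + 15))*(-17 - (1 - 1)) = (5/58)*(-17 - 1*0) = ((1/58)*5)*(-17 + 0) = (5/58)*(-17) = -85/58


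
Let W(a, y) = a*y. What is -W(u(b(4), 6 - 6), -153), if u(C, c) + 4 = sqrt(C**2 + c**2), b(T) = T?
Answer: 0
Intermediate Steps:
u(C, c) = -4 + sqrt(C**2 + c**2)
-W(u(b(4), 6 - 6), -153) = -(-4 + sqrt(4**2 + (6 - 6)**2))*(-153) = -(-4 + sqrt(16 + 0**2))*(-153) = -(-4 + sqrt(16 + 0))*(-153) = -(-4 + sqrt(16))*(-153) = -(-4 + 4)*(-153) = -0*(-153) = -1*0 = 0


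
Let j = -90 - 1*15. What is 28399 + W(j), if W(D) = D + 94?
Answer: 28388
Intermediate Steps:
j = -105 (j = -90 - 15 = -105)
W(D) = 94 + D
28399 + W(j) = 28399 + (94 - 105) = 28399 - 11 = 28388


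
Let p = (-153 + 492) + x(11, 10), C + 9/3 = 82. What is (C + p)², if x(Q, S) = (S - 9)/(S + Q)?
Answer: 77070841/441 ≈ 1.7476e+5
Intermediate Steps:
x(Q, S) = (-9 + S)/(Q + S)
C = 79 (C = -3 + 82 = 79)
p = 7120/21 (p = (-153 + 492) + (-9 + 10)/(11 + 10) = 339 + 1/21 = 7120/21 ≈ 339.05)
(C + p)² = (79 + 7120/21)² = (8779/21)² = 77070841/441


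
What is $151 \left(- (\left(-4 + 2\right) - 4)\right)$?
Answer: $906$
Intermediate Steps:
$151 \left(- (\left(-4 + 2\right) - 4)\right) = 151 \left(- (-2 - 4)\right) = 151 \left(\left(-1\right) \left(-6\right)\right) = 151 \cdot 6 = 906$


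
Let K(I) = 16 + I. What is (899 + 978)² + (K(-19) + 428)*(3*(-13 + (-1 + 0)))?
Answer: 3505279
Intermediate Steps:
(899 + 978)² + (K(-19) + 428)*(3*(-13 + (-1 + 0))) = (899 + 978)² + ((16 - 19) + 428)*(3*(-13 + (-1 + 0))) = 1877² + (-3 + 428)*(3*(-13 - 1)) = 3523129 + 425*(3*(-14)) = 3523129 + 425*(-42) = 3523129 - 17850 = 3505279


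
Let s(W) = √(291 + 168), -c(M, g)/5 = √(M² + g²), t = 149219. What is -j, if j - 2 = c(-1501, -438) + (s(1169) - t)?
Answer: 149217 - 3*√51 + 5*√2444845 ≈ 1.5701e+5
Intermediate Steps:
c(M, g) = -5*√(M² + g²)
s(W) = 3*√51 (s(W) = √459 = 3*√51)
j = -149217 - 5*√2444845 + 3*√51 (j = 2 + (-5*√((-1501)² + (-438)²) + (3*√51 - 1*149219)) = 2 + (-5*√(2253001 + 191844) + (3*√51 - 149219)) = 2 + (-5*√2444845 + (-149219 + 3*√51)) = 2 + (-149219 - 5*√2444845 + 3*√51) = -149217 - 5*√2444845 + 3*√51 ≈ -1.5701e+5)
-j = -(-149217 - 5*√2444845 + 3*√51) = 149217 - 3*√51 + 5*√2444845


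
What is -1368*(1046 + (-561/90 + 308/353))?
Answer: -2512644132/1765 ≈ -1.4236e+6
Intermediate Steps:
-1368*(1046 + (-561/90 + 308/353)) = -1368*(1046 + (-561*1/90 + 308*(1/353))) = -1368*(1046 + (-187/30 + 308/353)) = -1368*(1046 - 56771/10590) = -1368*11020369/10590 = -2512644132/1765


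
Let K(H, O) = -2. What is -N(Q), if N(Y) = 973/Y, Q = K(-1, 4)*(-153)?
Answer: -973/306 ≈ -3.1797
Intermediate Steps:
Q = 306 (Q = -2*(-153) = 306)
-N(Q) = -973/306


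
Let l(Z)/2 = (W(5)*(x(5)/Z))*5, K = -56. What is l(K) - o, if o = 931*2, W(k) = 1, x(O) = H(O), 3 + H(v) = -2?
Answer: -52111/28 ≈ -1861.1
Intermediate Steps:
H(v) = -5 (H(v) = -3 - 2 = -5)
x(O) = -5
o = 1862
l(Z) = -50/Z (l(Z) = 2*((1*(-5/Z))*5) = 2*(-5/Z*5) = 2*(-25/Z) = -50/Z)
l(K) - o = -50/(-56) - 1*1862 = -50*(-1/56) - 1862 = 25/28 - 1862 = -52111/28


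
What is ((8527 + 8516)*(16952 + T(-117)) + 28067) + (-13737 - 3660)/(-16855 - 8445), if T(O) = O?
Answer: 7259758408997/25300 ≈ 2.8695e+8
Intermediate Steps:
((8527 + 8516)*(16952 + T(-117)) + 28067) + (-13737 - 3660)/(-16855 - 8445) = ((8527 + 8516)*(16952 - 117) + 28067) + (-13737 - 3660)/(-16855 - 8445) = (17043*16835 + 28067) - 17397/(-25300) = (286918905 + 28067) - 17397*(-1/25300) = 286946972 + 17397/25300 = 7259758408997/25300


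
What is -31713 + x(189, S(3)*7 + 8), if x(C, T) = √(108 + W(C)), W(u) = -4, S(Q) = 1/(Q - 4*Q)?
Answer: -31713 + 2*√26 ≈ -31703.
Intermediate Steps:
S(Q) = -1/(3*Q) (S(Q) = 1/(-3*Q) = -1/(3*Q))
x(C, T) = 2*√26 (x(C, T) = √(108 - 4) = √104 = 2*√26)
-31713 + x(189, S(3)*7 + 8) = -31713 + 2*√26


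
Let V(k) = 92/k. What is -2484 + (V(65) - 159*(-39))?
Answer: 241697/65 ≈ 3718.4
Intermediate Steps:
-2484 + (V(65) - 159*(-39)) = -2484 + (92/65 - 159*(-39)) = -2484 + (92*(1/65) - 1*(-6201)) = -2484 + (92/65 + 6201) = -2484 + 403157/65 = 241697/65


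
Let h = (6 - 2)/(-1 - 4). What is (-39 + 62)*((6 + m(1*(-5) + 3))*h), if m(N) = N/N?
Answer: -644/5 ≈ -128.80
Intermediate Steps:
m(N) = 1
h = -⅘ (h = 4/(-5) = 4*(-⅕) = -⅘ ≈ -0.80000)
(-39 + 62)*((6 + m(1*(-5) + 3))*h) = (-39 + 62)*((6 + 1)*(-⅘)) = 23*(7*(-⅘)) = 23*(-28/5) = -644/5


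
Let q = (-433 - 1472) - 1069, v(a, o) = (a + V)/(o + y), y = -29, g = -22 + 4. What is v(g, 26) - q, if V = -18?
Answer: 2986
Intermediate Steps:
g = -18
v(a, o) = (-18 + a)/(-29 + o) (v(a, o) = (a - 18)/(o - 29) = (-18 + a)/(-29 + o))
q = -2974 (q = -1905 - 1069 = -2974)
v(g, 26) - q = (-18 - 18)/(-29 + 26) - 1*(-2974) = -36/(-3) + 2974 = -1/3*(-36) + 2974 = 12 + 2974 = 2986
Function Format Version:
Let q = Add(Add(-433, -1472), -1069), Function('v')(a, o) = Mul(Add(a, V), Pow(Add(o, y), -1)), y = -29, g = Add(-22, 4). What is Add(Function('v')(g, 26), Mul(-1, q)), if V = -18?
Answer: 2986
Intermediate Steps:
g = -18
Function('v')(a, o) = Mul(Pow(Add(-29, o), -1), Add(-18, a)) (Function('v')(a, o) = Mul(Add(a, -18), Pow(Add(o, -29), -1)) = Mul(Add(-18, a), Pow(Add(-29, o), -1)) = Mul(Pow(Add(-29, o), -1), Add(-18, a)))
q = -2974 (q = Add(-1905, -1069) = -2974)
Add(Function('v')(g, 26), Mul(-1, q)) = Add(Mul(Pow(Add(-29, 26), -1), Add(-18, -18)), Mul(-1, -2974)) = Add(Mul(Pow(-3, -1), -36), 2974) = Add(Mul(Rational(-1, 3), -36), 2974) = Add(12, 2974) = 2986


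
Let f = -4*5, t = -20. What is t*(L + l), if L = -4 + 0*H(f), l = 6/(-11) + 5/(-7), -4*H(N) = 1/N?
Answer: 8100/77 ≈ 105.19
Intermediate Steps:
f = -20
H(N) = -1/(4*N)
l = -97/77 (l = 6*(-1/11) + 5*(-1/7) = -6/11 - 5/7 = -97/77 ≈ -1.2597)
L = -4 (L = -4 + 0*(-1/4/(-20)) = -4 + 0*(-1/4*(-1/20)) = -4 + 0*(1/80) = -4 + 0 = -4)
t*(L + l) = -20*(-4 - 97/77) = -20*(-405/77) = 8100/77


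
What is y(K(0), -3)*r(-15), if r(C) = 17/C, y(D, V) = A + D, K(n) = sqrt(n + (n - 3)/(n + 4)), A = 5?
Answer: -17/3 - 17*I*sqrt(3)/30 ≈ -5.6667 - 0.9815*I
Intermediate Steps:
K(n) = sqrt(n + (-3 + n)/(4 + n))
y(D, V) = 5 + D
y(K(0), -3)*r(-15) = (5 + sqrt((-3 + 0 + 0*(4 + 0))/(4 + 0)))*(17/(-15)) = (5 + sqrt((-3 + 0 + 0*4)/4))*(17*(-1/15)) = (5 + sqrt((-3 + 0 + 0)/4))*(-17/15) = (5 + sqrt((1/4)*(-3)))*(-17/15) = (5 + sqrt(-3/4))*(-17/15) = (5 + I*sqrt(3)/2)*(-17/15) = -17/3 - 17*I*sqrt(3)/30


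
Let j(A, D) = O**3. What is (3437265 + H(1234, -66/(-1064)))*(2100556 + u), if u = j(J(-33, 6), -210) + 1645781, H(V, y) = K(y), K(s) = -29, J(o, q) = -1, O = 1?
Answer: 12877047841768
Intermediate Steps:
j(A, D) = 1 (j(A, D) = 1**3 = 1)
H(V, y) = -29
u = 1645782 (u = 1 + 1645781 = 1645782)
(3437265 + H(1234, -66/(-1064)))*(2100556 + u) = (3437265 - 29)*(2100556 + 1645782) = 3437236*3746338 = 12877047841768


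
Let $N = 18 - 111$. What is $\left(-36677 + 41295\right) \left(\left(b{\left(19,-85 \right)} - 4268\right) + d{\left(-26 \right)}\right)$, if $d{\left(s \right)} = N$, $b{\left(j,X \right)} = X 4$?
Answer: $-21709218$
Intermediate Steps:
$b{\left(j,X \right)} = 4 X$
$N = -93$
$d{\left(s \right)} = -93$
$\left(-36677 + 41295\right) \left(\left(b{\left(19,-85 \right)} - 4268\right) + d{\left(-26 \right)}\right) = \left(-36677 + 41295\right) \left(\left(4 \left(-85\right) - 4268\right) - 93\right) = 4618 \left(\left(-340 - 4268\right) - 93\right) = 4618 \left(-4608 - 93\right) = 4618 \left(-4701\right) = -21709218$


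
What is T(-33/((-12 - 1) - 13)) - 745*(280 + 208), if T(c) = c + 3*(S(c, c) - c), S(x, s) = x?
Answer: -9452527/26 ≈ -3.6356e+5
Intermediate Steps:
T(c) = c (T(c) = c + 3*(c - c) = c + 3*0 = c + 0 = c)
T(-33/((-12 - 1) - 13)) - 745*(280 + 208) = -33/((-12 - 1) - 13) - 745*(280 + 208) = -33/(-13 - 13) - 745*488 = -33/(-26) - 363560 = -33*(-1/26) - 363560 = 33/26 - 363560 = -9452527/26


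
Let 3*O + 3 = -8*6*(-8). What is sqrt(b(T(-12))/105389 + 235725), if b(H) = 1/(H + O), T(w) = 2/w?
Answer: sqrt(1516231536038486500899)/80201029 ≈ 485.52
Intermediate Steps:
O = 127 (O = -1 + (-8*6*(-8))/3 = -1 + (-48*(-8))/3 = -1 + (1/3)*384 = -1 + 128 = 127)
b(H) = 1/(127 + H) (b(H) = 1/(H + 127) = 1/(127 + H))
sqrt(b(T(-12))/105389 + 235725) = sqrt(1/((127 + 2/(-12))*105389) + 235725) = sqrt((1/105389)/(127 + 2*(-1/12)) + 235725) = sqrt((1/105389)/(127 - 1/6) + 235725) = sqrt((1/105389)/(761/6) + 235725) = sqrt((6/761)*(1/105389) + 235725) = sqrt(6/80201029 + 235725) = sqrt(18905387561031/80201029) = sqrt(1516231536038486500899)/80201029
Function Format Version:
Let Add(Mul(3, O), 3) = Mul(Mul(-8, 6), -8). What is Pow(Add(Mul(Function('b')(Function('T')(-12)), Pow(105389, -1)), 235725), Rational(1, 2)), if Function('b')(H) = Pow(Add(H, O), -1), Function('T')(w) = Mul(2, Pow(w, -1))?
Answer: Mul(Rational(1, 80201029), Pow(1516231536038486500899, Rational(1, 2))) ≈ 485.52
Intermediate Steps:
O = 127 (O = Add(-1, Mul(Rational(1, 3), Mul(Mul(-8, 6), -8))) = Add(-1, Mul(Rational(1, 3), Mul(-48, -8))) = Add(-1, Mul(Rational(1, 3), 384)) = Add(-1, 128) = 127)
Function('b')(H) = Pow(Add(127, H), -1) (Function('b')(H) = Pow(Add(H, 127), -1) = Pow(Add(127, H), -1))
Pow(Add(Mul(Function('b')(Function('T')(-12)), Pow(105389, -1)), 235725), Rational(1, 2)) = Pow(Add(Mul(Pow(Add(127, Mul(2, Pow(-12, -1))), -1), Pow(105389, -1)), 235725), Rational(1, 2)) = Pow(Add(Mul(Pow(Add(127, Mul(2, Rational(-1, 12))), -1), Rational(1, 105389)), 235725), Rational(1, 2)) = Pow(Add(Mul(Pow(Add(127, Rational(-1, 6)), -1), Rational(1, 105389)), 235725), Rational(1, 2)) = Pow(Add(Mul(Pow(Rational(761, 6), -1), Rational(1, 105389)), 235725), Rational(1, 2)) = Pow(Add(Mul(Rational(6, 761), Rational(1, 105389)), 235725), Rational(1, 2)) = Pow(Add(Rational(6, 80201029), 235725), Rational(1, 2)) = Pow(Rational(18905387561031, 80201029), Rational(1, 2)) = Mul(Rational(1, 80201029), Pow(1516231536038486500899, Rational(1, 2)))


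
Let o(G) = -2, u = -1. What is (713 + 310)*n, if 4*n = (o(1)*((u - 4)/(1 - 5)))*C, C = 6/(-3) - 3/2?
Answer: 35805/16 ≈ 2237.8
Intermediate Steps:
C = -7/2 (C = 6*(-⅓) - 3*½ = -2 - 3/2 = -7/2 ≈ -3.5000)
n = 35/16 (n = (-2*(-1 - 4)/(1 - 5)*(-7/2))/4 = (-(-10)/(-4)*(-7/2))/4 = (-(-10)*(-1)/4*(-7/2))/4 = (-2*5/4*(-7/2))/4 = (-5/2*(-7/2))/4 = (¼)*(35/4) = 35/16 ≈ 2.1875)
(713 + 310)*n = (713 + 310)*(35/16) = 1023*(35/16) = 35805/16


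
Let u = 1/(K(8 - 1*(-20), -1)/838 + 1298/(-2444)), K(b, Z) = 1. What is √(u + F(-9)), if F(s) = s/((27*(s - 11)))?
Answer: I*√2151465855/33915 ≈ 1.3677*I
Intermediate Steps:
u = -256009/135660 (u = 1/(1/838 + 1298/(-2444)) = 1/(1*(1/838) + 1298*(-1/2444)) = 1/(1/838 - 649/1222) = 1/(-135660/256009) = -256009/135660 ≈ -1.8871)
F(s) = s/(-297 + 27*s) (F(s) = s/((27*(-11 + s))) = s/(-297 + 27*s))
√(u + F(-9)) = √(-256009/135660 + (1/27)*(-9)/(-11 - 9)) = √(-256009/135660 + (1/27)*(-9)/(-20)) = √(-256009/135660 + (1/27)*(-9)*(-1/20)) = √(-256009/135660 + 1/60) = √(-63437/33915) = I*√2151465855/33915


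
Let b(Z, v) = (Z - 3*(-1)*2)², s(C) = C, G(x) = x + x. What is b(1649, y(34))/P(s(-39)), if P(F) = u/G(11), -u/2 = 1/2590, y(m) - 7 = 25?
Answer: -78034822250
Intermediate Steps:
y(m) = 32 (y(m) = 7 + 25 = 32)
G(x) = 2*x
u = -1/1295 (u = -2/2590 = -2*1/2590 = -1/1295 ≈ -0.00077220)
b(Z, v) = (6 + Z)² (b(Z, v) = (Z + 3*2)² = (Z + 6)² = (6 + Z)²)
P(F) = -1/28490 (P(F) = -1/(1295*(2*11)) = -1/1295/22 = -1/1295*1/22 = -1/28490)
b(1649, y(34))/P(s(-39)) = (6 + 1649)²/(-1/28490) = 1655²*(-28490) = 2739025*(-28490) = -78034822250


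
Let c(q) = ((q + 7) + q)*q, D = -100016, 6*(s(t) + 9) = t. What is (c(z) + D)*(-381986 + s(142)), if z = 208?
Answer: 13787637248/3 ≈ 4.5959e+9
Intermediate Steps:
s(t) = -9 + t/6
c(q) = q*(7 + 2*q) (c(q) = ((7 + q) + q)*q = (7 + 2*q)*q = q*(7 + 2*q))
(c(z) + D)*(-381986 + s(142)) = (208*(7 + 2*208) - 100016)*(-381986 + (-9 + (⅙)*142)) = (208*(7 + 416) - 100016)*(-381986 + (-9 + 71/3)) = (208*423 - 100016)*(-381986 + 44/3) = (87984 - 100016)*(-1145914/3) = -12032*(-1145914/3) = 13787637248/3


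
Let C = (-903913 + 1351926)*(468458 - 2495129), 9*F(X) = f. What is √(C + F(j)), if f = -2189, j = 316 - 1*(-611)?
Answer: 2*I*√2042943648674/3 ≈ 9.5288e+5*I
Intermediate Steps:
j = 927 (j = 316 + 611 = 927)
F(X) = -2189/9 (F(X) = (⅑)*(-2189) = -2189/9)
C = -907974954723 (C = 448013*(-2026671) = -907974954723)
√(C + F(j)) = √(-907974954723 - 2189/9) = √(-8171774594696/9) = 2*I*√2042943648674/3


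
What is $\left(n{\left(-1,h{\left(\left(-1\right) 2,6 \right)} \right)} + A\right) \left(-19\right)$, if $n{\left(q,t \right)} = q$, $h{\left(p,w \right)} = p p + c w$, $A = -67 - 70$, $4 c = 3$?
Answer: $2622$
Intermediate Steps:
$c = \frac{3}{4}$ ($c = \frac{1}{4} \cdot 3 = \frac{3}{4} \approx 0.75$)
$A = -137$
$h{\left(p,w \right)} = p^{2} + \frac{3 w}{4}$ ($h{\left(p,w \right)} = p p + \frac{3 w}{4} = p^{2} + \frac{3 w}{4}$)
$\left(n{\left(-1,h{\left(\left(-1\right) 2,6 \right)} \right)} + A\right) \left(-19\right) = \left(-1 - 137\right) \left(-19\right) = \left(-138\right) \left(-19\right) = 2622$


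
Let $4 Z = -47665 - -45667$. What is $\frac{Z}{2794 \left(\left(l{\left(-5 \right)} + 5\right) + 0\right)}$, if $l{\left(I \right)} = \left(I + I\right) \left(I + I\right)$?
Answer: $- \frac{333}{195580} \approx -0.0017026$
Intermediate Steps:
$Z = - \frac{999}{2}$ ($Z = \frac{-47665 - -45667}{4} = \frac{-47665 + 45667}{4} = \frac{1}{4} \left(-1998\right) = - \frac{999}{2} \approx -499.5$)
$l{\left(I \right)} = 4 I^{2}$ ($l{\left(I \right)} = 2 I 2 I = 4 I^{2}$)
$\frac{Z}{2794 \left(\left(l{\left(-5 \right)} + 5\right) + 0\right)} = - \frac{999}{2 \cdot 2794 \left(\left(4 \left(-5\right)^{2} + 5\right) + 0\right)} = - \frac{999}{2 \cdot 2794 \left(\left(4 \cdot 25 + 5\right) + 0\right)} = - \frac{999}{2 \cdot 2794 \left(\left(100 + 5\right) + 0\right)} = - \frac{999}{2 \cdot 2794 \left(105 + 0\right)} = - \frac{999}{2 \cdot 2794 \cdot 105} = - \frac{999}{2 \cdot 293370} = \left(- \frac{999}{2}\right) \frac{1}{293370} = - \frac{333}{195580}$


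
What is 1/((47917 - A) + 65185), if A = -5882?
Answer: 1/118984 ≈ 8.4045e-6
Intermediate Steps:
1/((47917 - A) + 65185) = 1/((47917 - 1*(-5882)) + 65185) = 1/((47917 + 5882) + 65185) = 1/(53799 + 65185) = 1/118984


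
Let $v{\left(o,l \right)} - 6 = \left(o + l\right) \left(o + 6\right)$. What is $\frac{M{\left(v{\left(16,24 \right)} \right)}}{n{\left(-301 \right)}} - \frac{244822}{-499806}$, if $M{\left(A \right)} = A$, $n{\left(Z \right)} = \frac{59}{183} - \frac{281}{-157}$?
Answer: $\frac{3184437967172}{7582806729} \approx 419.96$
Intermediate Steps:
$v{\left(o,l \right)} = 6 + \left(6 + o\right) \left(l + o\right)$ ($v{\left(o,l \right)} = 6 + \left(o + l\right) \left(o + 6\right) = 6 + \left(l + o\right) \left(6 + o\right) = 6 + \left(6 + o\right) \left(l + o\right)$)
$n{\left(Z \right)} = \frac{60686}{28731}$ ($n{\left(Z \right)} = 59 \cdot \frac{1}{183} - - \frac{281}{157} = \frac{59}{183} + \frac{281}{157} = \frac{60686}{28731}$)
$\frac{M{\left(v{\left(16,24 \right)} \right)}}{n{\left(-301 \right)}} - \frac{244822}{-499806} = \frac{6 + 16^{2} + 6 \cdot 24 + 6 \cdot 16 + 24 \cdot 16}{\frac{60686}{28731}} - \frac{244822}{-499806} = \left(6 + 256 + 144 + 96 + 384\right) \frac{28731}{60686} - - \frac{122411}{249903} = 886 \cdot \frac{28731}{60686} + \frac{122411}{249903} = \frac{12727833}{30343} + \frac{122411}{249903} = \frac{3184437967172}{7582806729}$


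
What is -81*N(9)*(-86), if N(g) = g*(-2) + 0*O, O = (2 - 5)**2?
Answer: -125388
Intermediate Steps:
O = 9 (O = (-3)**2 = 9)
N(g) = -2*g (N(g) = g*(-2) + 0*9 = -2*g + 0 = -2*g)
-81*N(9)*(-86) = -(-162)*9*(-86) = -81*(-18)*(-86) = 1458*(-86) = -125388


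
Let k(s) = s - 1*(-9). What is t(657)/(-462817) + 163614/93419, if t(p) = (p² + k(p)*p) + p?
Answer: -5538858054/43235901323 ≈ -0.12811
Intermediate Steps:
k(s) = 9 + s (k(s) = s + 9 = 9 + s)
t(p) = p + p² + p*(9 + p) (t(p) = (p² + (9 + p)*p) + p = (p² + p*(9 + p)) + p = p + p² + p*(9 + p))
t(657)/(-462817) + 163614/93419 = (2*657*(5 + 657))/(-462817) + 163614/93419 = (2*657*662)*(-1/462817) + 163614*(1/93419) = 869868*(-1/462817) + 163614/93419 = -869868/462817 + 163614/93419 = -5538858054/43235901323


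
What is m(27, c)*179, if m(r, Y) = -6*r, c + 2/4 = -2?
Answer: -28998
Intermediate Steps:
c = -5/2 (c = -½ - 2 = -5/2 ≈ -2.5000)
m(27, c)*179 = -6*27*179 = -162*179 = -28998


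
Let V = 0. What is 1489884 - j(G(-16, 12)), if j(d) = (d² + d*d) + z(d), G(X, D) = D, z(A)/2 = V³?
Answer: 1489596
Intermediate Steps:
z(A) = 0 (z(A) = 2*0³ = 2*0 = 0)
j(d) = 2*d² (j(d) = (d² + d*d) + 0 = (d² + d²) + 0 = 2*d² + 0 = 2*d²)
1489884 - j(G(-16, 12)) = 1489884 - 2*12² = 1489884 - 2*144 = 1489884 - 1*288 = 1489884 - 288 = 1489596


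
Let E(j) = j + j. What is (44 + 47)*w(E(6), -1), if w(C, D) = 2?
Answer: 182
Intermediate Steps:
E(j) = 2*j
(44 + 47)*w(E(6), -1) = (44 + 47)*2 = 91*2 = 182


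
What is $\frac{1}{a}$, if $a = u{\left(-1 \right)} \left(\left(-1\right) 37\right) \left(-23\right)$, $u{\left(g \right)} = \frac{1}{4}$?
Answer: $\frac{4}{851} \approx 0.0047004$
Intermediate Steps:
$u{\left(g \right)} = \frac{1}{4}$
$a = \frac{851}{4}$ ($a = \frac{\left(-1\right) 37}{4} \left(-23\right) = \frac{1}{4} \left(-37\right) \left(-23\right) = \left(- \frac{37}{4}\right) \left(-23\right) = \frac{851}{4} \approx 212.75$)
$\frac{1}{a} = \frac{1}{\frac{851}{4}} = \frac{4}{851}$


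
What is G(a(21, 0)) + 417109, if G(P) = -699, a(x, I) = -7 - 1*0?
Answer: 416410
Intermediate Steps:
a(x, I) = -7 (a(x, I) = -7 + 0 = -7)
G(a(21, 0)) + 417109 = -699 + 417109 = 416410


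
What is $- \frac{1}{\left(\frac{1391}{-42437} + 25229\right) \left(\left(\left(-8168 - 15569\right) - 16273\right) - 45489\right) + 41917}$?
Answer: $\frac{42437}{91537014337589} \approx 4.636 \cdot 10^{-10}$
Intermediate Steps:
$- \frac{1}{\left(\frac{1391}{-42437} + 25229\right) \left(\left(\left(-8168 - 15569\right) - 16273\right) - 45489\right) + 41917} = - \frac{1}{\left(1391 \left(- \frac{1}{42437}\right) + 25229\right) \left(\left(-23737 - 16273\right) - 45489\right) + 41917} = - \frac{1}{\left(- \frac{1391}{42437} + 25229\right) \left(-40010 - 45489\right) + 41917} = - \frac{1}{\frac{1070641682}{42437} \left(-85499\right) + 41917} = - \frac{1}{- \frac{91538793169318}{42437} + 41917} = - \frac{1}{- \frac{91537014337589}{42437}} = \left(-1\right) \left(- \frac{42437}{91537014337589}\right) = \frac{42437}{91537014337589}$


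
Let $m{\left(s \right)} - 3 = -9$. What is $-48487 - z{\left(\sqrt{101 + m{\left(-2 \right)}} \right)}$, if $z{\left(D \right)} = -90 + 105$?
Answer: $-48502$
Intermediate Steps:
$m{\left(s \right)} = -6$ ($m{\left(s \right)} = 3 - 9 = -6$)
$z{\left(D \right)} = 15$
$-48487 - z{\left(\sqrt{101 + m{\left(-2 \right)}} \right)} = -48487 - 15 = -48502$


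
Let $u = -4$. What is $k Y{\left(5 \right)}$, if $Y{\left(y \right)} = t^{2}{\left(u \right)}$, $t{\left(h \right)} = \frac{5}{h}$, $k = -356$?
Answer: $- \frac{2225}{4} \approx -556.25$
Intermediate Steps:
$Y{\left(y \right)} = \frac{25}{16}$ ($Y{\left(y \right)} = \left(\frac{5}{-4}\right)^{2} = \left(5 \left(- \frac{1}{4}\right)\right)^{2} = \left(- \frac{5}{4}\right)^{2} = \frac{25}{16}$)
$k Y{\left(5 \right)} = \left(-356\right) \frac{25}{16} = - \frac{2225}{4}$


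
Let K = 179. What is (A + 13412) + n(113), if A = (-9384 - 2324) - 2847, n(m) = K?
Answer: -964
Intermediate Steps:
n(m) = 179
A = -14555 (A = -11708 - 2847 = -14555)
(A + 13412) + n(113) = (-14555 + 13412) + 179 = -1143 + 179 = -964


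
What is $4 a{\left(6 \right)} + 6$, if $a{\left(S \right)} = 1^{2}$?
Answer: $10$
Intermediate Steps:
$a{\left(S \right)} = 1$
$4 a{\left(6 \right)} + 6 = 4 \cdot 1 + 6 = 4 + 6 = 10$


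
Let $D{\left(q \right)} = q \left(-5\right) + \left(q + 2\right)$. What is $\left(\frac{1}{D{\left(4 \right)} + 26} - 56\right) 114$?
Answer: $- \frac{12749}{2} \approx -6374.5$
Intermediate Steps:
$D{\left(q \right)} = 2 - 4 q$ ($D{\left(q \right)} = - 5 q + \left(2 + q\right) = 2 - 4 q$)
$\left(\frac{1}{D{\left(4 \right)} + 26} - 56\right) 114 = \left(\frac{1}{\left(2 - 16\right) + 26} - 56\right) 114 = \left(\frac{1}{-14 + 26} - 56\right) 114 = \left(\frac{1}{12} - 56\right) 114 = \left(- \frac{671}{12}\right) 114 = - \frac{12749}{2}$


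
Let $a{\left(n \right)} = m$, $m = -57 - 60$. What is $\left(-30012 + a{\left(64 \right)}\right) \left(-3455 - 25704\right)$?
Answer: $878531511$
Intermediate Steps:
$m = -117$ ($m = -57 - 60 = -117$)
$a{\left(n \right)} = -117$
$\left(-30012 + a{\left(64 \right)}\right) \left(-3455 - 25704\right) = \left(-30012 - 117\right) \left(-3455 - 25704\right) = \left(-30129\right) \left(-29159\right) = 878531511$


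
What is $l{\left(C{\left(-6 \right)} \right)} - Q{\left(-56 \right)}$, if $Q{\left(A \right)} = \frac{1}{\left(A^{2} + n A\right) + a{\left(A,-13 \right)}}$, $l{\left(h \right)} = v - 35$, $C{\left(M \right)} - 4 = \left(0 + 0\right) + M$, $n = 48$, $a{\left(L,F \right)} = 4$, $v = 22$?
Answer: $- \frac{5877}{452} \approx -13.002$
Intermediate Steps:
$C{\left(M \right)} = 4 + M$ ($C{\left(M \right)} = 4 + \left(\left(0 + 0\right) + M\right) = 4 + \left(0 + M\right) = 4 + M$)
$l{\left(h \right)} = -13$ ($l{\left(h \right)} = 22 - 35 = -13$)
$Q{\left(A \right)} = \frac{1}{4 + A^{2} + 48 A}$ ($Q{\left(A \right)} = \frac{1}{\left(A^{2} + 48 A\right) + 4} = \frac{1}{4 + A^{2} + 48 A}$)
$l{\left(C{\left(-6 \right)} \right)} - Q{\left(-56 \right)} = -13 - \frac{1}{4 + \left(-56\right)^{2} + 48 \left(-56\right)} = -13 - \frac{1}{4 + 3136 - 2688} = -13 - \frac{1}{452} = - \frac{5877}{452}$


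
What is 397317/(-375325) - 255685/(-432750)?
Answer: -607791673/1299375150 ≈ -0.46776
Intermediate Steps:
397317/(-375325) - 255685/(-432750) = 397317*(-1/375325) - 255685*(-1/432750) = -397317/375325 + 51137/86550 = -607791673/1299375150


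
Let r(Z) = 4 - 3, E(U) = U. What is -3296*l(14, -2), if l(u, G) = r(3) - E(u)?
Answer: 42848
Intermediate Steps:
r(Z) = 1
l(u, G) = 1 - u
-3296*l(14, -2) = -3296*(1 - 1*14) = -3296*(1 - 14) = -3296*(-13) = 42848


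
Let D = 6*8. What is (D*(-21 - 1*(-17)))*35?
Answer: -6720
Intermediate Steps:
D = 48
(D*(-21 - 1*(-17)))*35 = (48*(-21 - 1*(-17)))*35 = (48*(-21 + 17))*35 = (48*(-4))*35 = -192*35 = -6720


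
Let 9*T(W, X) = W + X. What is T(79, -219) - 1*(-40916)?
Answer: 368104/9 ≈ 40900.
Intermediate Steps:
T(W, X) = W/9 + X/9 (T(W, X) = (W + X)/9 = W/9 + X/9)
T(79, -219) - 1*(-40916) = ((⅑)*79 + (⅑)*(-219)) - 1*(-40916) = (79/9 - 73/3) + 40916 = -140/9 + 40916 = 368104/9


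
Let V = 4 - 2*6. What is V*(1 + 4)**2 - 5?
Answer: -205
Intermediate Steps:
V = -8 (V = 4 - 12 = -8)
V*(1 + 4)**2 - 5 = -8*(1 + 4)**2 - 5 = -8*5**2 - 5 = -8*25 - 5 = -200 - 5 = -205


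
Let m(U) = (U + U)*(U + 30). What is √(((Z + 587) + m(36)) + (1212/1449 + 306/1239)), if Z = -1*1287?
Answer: √3291423960846/28497 ≈ 63.664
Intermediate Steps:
m(U) = 2*U*(30 + U) (m(U) = (2*U)*(30 + U) = 2*U*(30 + U))
Z = -1287
√(((Z + 587) + m(36)) + (1212/1449 + 306/1239)) = √(((-1287 + 587) + 2*36*(30 + 36)) + (1212/1449 + 306/1239)) = √((-700 + 2*36*66) + (1212*(1/1449) + 306*(1/1239))) = √((-700 + 4752) + (404/483 + 102/413)) = √(4052 + 30874/28497) = √(115500718/28497) = √3291423960846/28497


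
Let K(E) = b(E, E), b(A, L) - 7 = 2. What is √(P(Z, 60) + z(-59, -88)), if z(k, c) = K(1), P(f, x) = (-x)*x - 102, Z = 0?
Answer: I*√3693 ≈ 60.77*I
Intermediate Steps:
b(A, L) = 9 (b(A, L) = 7 + 2 = 9)
P(f, x) = -102 - x² (P(f, x) = -x² - 102 = -102 - x²)
K(E) = 9
z(k, c) = 9
√(P(Z, 60) + z(-59, -88)) = √((-102 - 1*60²) + 9) = √((-102 - 1*3600) + 9) = √((-102 - 3600) + 9) = √(-3702 + 9) = √(-3693) = I*√3693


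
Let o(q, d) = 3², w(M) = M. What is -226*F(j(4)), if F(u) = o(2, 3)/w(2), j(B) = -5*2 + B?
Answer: -1017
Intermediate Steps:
j(B) = -10 + B
o(q, d) = 9
F(u) = 9/2
-226*F(j(4)) = -226*9/2 = -1017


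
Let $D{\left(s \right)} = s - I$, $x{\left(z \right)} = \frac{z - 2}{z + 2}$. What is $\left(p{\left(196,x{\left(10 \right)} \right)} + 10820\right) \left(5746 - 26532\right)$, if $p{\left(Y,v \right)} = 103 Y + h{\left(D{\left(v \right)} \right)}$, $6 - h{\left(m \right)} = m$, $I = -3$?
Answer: $- \frac{1933742366}{3} \approx -6.4458 \cdot 10^{8}$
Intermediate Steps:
$x{\left(z \right)} = \frac{-2 + z}{2 + z}$
$D{\left(s \right)} = 3 + s$ ($D{\left(s \right)} = s - -3 = s + 3 = 3 + s$)
$h{\left(m \right)} = 6 - m$
$p{\left(Y,v \right)} = 3 - v + 103 Y$ ($p{\left(Y,v \right)} = 103 Y - \left(-3 + v\right) = 3 - v + 103 Y$)
$\left(p{\left(196,x{\left(10 \right)} \right)} + 10820\right) \left(5746 - 26532\right) = \left(\left(3 - \frac{-2 + 10}{2 + 10} + 103 \cdot 196\right) + 10820\right) \left(5746 - 26532\right) = \left(\left(3 - \frac{1}{12} \cdot 8 + 20188\right) + 10820\right) \left(-20786\right) = \left(\left(3 - \frac{2}{3} + 20188\right) + 10820\right) \left(-20786\right) = \left(\frac{60571}{3} + 10820\right) \left(-20786\right) = \frac{93031}{3} \left(-20786\right) = - \frac{1933742366}{3}$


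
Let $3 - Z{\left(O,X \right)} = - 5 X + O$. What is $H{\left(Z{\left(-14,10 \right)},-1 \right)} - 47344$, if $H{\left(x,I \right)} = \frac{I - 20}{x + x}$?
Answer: $- \frac{6344117}{134} \approx -47344.0$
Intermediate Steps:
$Z{\left(O,X \right)} = 3 - O + 5 X$ ($Z{\left(O,X \right)} = 3 - \left(- 5 X + O\right) = 3 - \left(O - 5 X\right) = 3 - O + 5 X$)
$H{\left(x,I \right)} = \frac{-20 + I}{2 x}$
$H{\left(Z{\left(-14,10 \right)},-1 \right)} - 47344 = \frac{-20 - 1}{2 \left(3 - -14 + 5 \cdot 10\right)} - 47344 = \frac{1}{2} \frac{1}{3 + 14 + 50} \left(-21\right) - 47344 = \frac{1}{2} \cdot \frac{1}{67} \left(-21\right) - 47344 = - \frac{21}{134} - 47344 = - \frac{6344117}{134}$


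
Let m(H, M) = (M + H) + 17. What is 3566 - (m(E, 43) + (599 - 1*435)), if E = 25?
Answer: 3317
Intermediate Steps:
m(H, M) = 17 + H + M (m(H, M) = (H + M) + 17 = 17 + H + M)
3566 - (m(E, 43) + (599 - 1*435)) = 3566 - ((17 + 25 + 43) + (599 - 1*435)) = 3566 - (85 + (599 - 435)) = 3566 - (85 + 164) = 3566 - 1*249 = 3566 - 249 = 3317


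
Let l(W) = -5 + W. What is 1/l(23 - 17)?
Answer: 1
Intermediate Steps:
1/l(23 - 17) = 1/(-5 + (23 - 17)) = 1/(-5 + 6) = 1/1 = 1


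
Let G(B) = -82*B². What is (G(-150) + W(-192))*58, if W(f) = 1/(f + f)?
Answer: -20545920029/192 ≈ -1.0701e+8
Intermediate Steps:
W(f) = 1/(2*f)
(G(-150) + W(-192))*58 = (-82*(-150)² + (½)/(-192))*58 = (-82*22500 + (½)*(-1/192))*58 = (-1845000 - 1/384)*58 = -708480001/384*58 = -20545920029/192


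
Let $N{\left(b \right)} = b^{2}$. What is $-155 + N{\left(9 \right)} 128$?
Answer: $10213$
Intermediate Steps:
$-155 + N{\left(9 \right)} 128 = -155 + 9^{2} \cdot 128 = -155 + 81 \cdot 128 = -155 + 10368 = 10213$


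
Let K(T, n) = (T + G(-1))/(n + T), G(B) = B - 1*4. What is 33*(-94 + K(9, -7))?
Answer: -3036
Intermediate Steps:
G(B) = -4 + B (G(B) = B - 4 = -4 + B)
K(T, n) = (-5 + T)/(T + n) (K(T, n) = (T + (-4 - 1))/(n + T) = (T - 5)/(T + n) = (-5 + T)/(T + n))
33*(-94 + K(9, -7)) = 33*(-94 + (-5 + 9)/(9 - 7)) = 33*(-94 + 4/2) = 33*(-94 + (½)*4) = 33*(-94 + 2) = 33*(-92) = -3036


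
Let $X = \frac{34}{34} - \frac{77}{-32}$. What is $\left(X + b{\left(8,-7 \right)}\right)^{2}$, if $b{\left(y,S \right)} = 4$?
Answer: $\frac{56169}{1024} \approx 54.853$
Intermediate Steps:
$X = \frac{109}{32}$ ($X = 34 \cdot \frac{1}{34} - - \frac{77}{32} = 1 + \frac{77}{32} = \frac{109}{32} \approx 3.4063$)
$\left(X + b{\left(8,-7 \right)}\right)^{2} = \left(\frac{109}{32} + 4\right)^{2} = \left(\frac{237}{32}\right)^{2} = \frac{56169}{1024}$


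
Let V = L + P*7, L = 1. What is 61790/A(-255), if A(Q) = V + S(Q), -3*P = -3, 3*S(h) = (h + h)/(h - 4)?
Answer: 8001805/1121 ≈ 7138.1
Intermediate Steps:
S(h) = 2*h/(3*(-4 + h)) (S(h) = ((h + h)/(h - 4))/3 = ((2*h)/(-4 + h))/3 = (2*h/(-4 + h))/3 = 2*h/(3*(-4 + h)))
P = 1 (P = -⅓*(-3) = 1)
V = 8 (V = 1 + 1*7 = 1 + 7 = 8)
A(Q) = 8 + 2*Q/(3*(-4 + Q))
61790/A(-255) = 61790/((2*(-48 + 13*(-255))/(3*(-4 - 255)))) = 61790/(((⅔)*(-48 - 3315)/(-259))) = 61790/(((⅔)*(-1/259)*(-3363))) = 61790/(2242/259) = 61790*(259/2242) = 8001805/1121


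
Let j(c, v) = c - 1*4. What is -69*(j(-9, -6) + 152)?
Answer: -9591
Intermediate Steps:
j(c, v) = -4 + c (j(c, v) = c - 4 = -4 + c)
-69*(j(-9, -6) + 152) = -69*((-4 - 9) + 152) = -69*(-13 + 152) = -69*139 = -9591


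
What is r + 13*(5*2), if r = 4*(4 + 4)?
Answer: 162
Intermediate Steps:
r = 32 (r = 4*8 = 32)
r + 13*(5*2) = 32 + 13*(5*2) = 32 + 13*10 = 32 + 130 = 162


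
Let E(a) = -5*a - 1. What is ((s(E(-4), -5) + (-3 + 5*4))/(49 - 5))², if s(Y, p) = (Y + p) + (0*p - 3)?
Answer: 49/121 ≈ 0.40496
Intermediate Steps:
E(a) = -1 - 5*a
s(Y, p) = -3 + Y + p (s(Y, p) = (Y + p) + (0 - 3) = (Y + p) - 3 = -3 + Y + p)
((s(E(-4), -5) + (-3 + 5*4))/(49 - 5))² = (((-3 + (-1 - 5*(-4)) - 5) + (-3 + 5*4))/(49 - 5))² = (((-3 + (-1 + 20) - 5) + (-3 + 20))/44)² = (((-3 + 19 - 5) + 17)*(1/44))² = ((11 + 17)*(1/44))² = (28*(1/44))² = (7/11)² = 49/121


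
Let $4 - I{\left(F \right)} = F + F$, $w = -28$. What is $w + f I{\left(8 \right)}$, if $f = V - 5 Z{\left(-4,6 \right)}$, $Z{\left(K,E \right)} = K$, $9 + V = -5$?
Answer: $-100$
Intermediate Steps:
$V = -14$ ($V = -9 - 5 = -14$)
$I{\left(F \right)} = 4 - 2 F$ ($I{\left(F \right)} = 4 - \left(F + F\right) = 4 - 2 F$)
$f = 6$ ($f = -14 - -20 = -14 + 20 = 6$)
$w + f I{\left(8 \right)} = -28 + 6 \left(4 - 16\right) = -28 + 6 \left(-12\right) = -28 - 72 = -100$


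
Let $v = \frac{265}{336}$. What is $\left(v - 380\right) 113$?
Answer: $- \frac{14397895}{336} \approx -42851.0$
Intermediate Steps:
$v = \frac{265}{336}$ ($v = 265 \cdot \frac{1}{336} = \frac{265}{336} \approx 0.78869$)
$\left(v - 380\right) 113 = \left(\frac{265}{336} - 380\right) 113 = \left(- \frac{127415}{336}\right) 113 = - \frac{14397895}{336}$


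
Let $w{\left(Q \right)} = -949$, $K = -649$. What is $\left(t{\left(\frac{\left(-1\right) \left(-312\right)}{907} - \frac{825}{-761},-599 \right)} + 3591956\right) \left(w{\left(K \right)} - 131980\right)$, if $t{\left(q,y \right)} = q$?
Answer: $- \frac{329566350076646951}{690227} \approx -4.7748 \cdot 10^{11}$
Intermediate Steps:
$\left(t{\left(\frac{\left(-1\right) \left(-312\right)}{907} - \frac{825}{-761},-599 \right)} + 3591956\right) \left(w{\left(K \right)} - 131980\right) = \left(\left(\frac{\left(-1\right) \left(-312\right)}{907} - \frac{825}{-761}\right) + 3591956\right) \left(-949 - 131980\right) = \left(\left(312 \cdot \frac{1}{907} - - \frac{825}{761}\right) + 3591956\right) \left(-132929\right) = \left(\left(\frac{312}{907} + \frac{825}{761}\right) + 3591956\right) \left(-132929\right) = \left(\frac{985707}{690227} + 3591956\right) \left(-132929\right) = \frac{2479265999719}{690227} \left(-132929\right) = - \frac{329566350076646951}{690227}$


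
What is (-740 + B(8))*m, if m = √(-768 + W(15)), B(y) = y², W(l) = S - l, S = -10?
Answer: -676*I*√793 ≈ -19036.0*I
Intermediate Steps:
W(l) = -10 - l
m = I*√793 (m = √(-768 + (-10 - 1*15)) = √(-768 + (-10 - 15)) = √(-768 - 25) = √(-793) = I*√793 ≈ 28.16*I)
(-740 + B(8))*m = (-740 + 8²)*(I*√793) = (-740 + 64)*(I*√793) = -676*I*√793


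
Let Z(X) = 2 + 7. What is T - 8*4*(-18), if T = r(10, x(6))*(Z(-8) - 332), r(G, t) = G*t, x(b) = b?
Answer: -18804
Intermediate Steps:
Z(X) = 9
T = -19380 (T = (10*6)*(9 - 332) = 60*(-323) = -19380)
T - 8*4*(-18) = -19380 - 8*4*(-18) = -19380 - 32*(-18) = -19380 - 1*(-576) = -19380 + 576 = -18804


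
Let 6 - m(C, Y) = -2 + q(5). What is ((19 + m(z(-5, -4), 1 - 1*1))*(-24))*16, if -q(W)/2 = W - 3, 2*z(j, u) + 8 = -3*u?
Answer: -11904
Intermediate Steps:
z(j, u) = -4 - 3*u/2 (z(j, u) = -4 + (-3*u)/2 = -4 - 3*u/2)
q(W) = 6 - 2*W (q(W) = -2*(W - 3) = -2*(-3 + W) = 6 - 2*W)
m(C, Y) = 12 (m(C, Y) = 6 - (-2 + (6 - 2*5)) = 6 - (-2 + (6 - 10)) = 6 - (-2 - 4) = 6 - 1*(-6) = 6 + 6 = 12)
((19 + m(z(-5, -4), 1 - 1*1))*(-24))*16 = ((19 + 12)*(-24))*16 = (31*(-24))*16 = -744*16 = -11904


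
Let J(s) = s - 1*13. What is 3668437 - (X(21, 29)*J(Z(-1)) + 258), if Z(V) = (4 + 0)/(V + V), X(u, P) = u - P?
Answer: 3668059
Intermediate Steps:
Z(V) = 2/V (Z(V) = 4/((2*V)) = 4*(1/(2*V)) = 2/V)
J(s) = -13 + s (J(s) = s - 13 = -13 + s)
3668437 - (X(21, 29)*J(Z(-1)) + 258) = 3668437 - ((21 - 1*29)*(-13 + 2/(-1)) + 258) = 3668437 - ((21 - 29)*(-13 + 2*(-1)) + 258) = 3668437 - (-8*(-13 - 2) + 258) = 3668437 - (-8*(-15) + 258) = 3668437 - (120 + 258) = 3668437 - 1*378 = 3668437 - 378 = 3668059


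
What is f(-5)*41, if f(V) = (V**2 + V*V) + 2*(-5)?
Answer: 1640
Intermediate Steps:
f(V) = -10 + 2*V**2 (f(V) = (V**2 + V**2) - 10 = 2*V**2 - 10 = -10 + 2*V**2)
f(-5)*41 = (-10 + 2*(-5)**2)*41 = (-10 + 2*25)*41 = (-10 + 50)*41 = 40*41 = 1640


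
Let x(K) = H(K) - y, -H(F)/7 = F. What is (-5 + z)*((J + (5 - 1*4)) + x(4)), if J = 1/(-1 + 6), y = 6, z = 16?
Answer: -1804/5 ≈ -360.80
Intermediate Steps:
H(F) = -7*F
J = ⅕ (J = 1/5 = ⅕ ≈ 0.20000)
x(K) = -6 - 7*K (x(K) = -7*K - 1*6 = -7*K - 6 = -6 - 7*K)
(-5 + z)*((J + (5 - 1*4)) + x(4)) = (-5 + 16)*((⅕ + (5 - 1*4)) + (-6 - 7*4)) = 11*((⅕ + (5 - 4)) + (-6 - 28)) = 11*((⅕ + 1) - 34) = 11*(6/5 - 34) = 11*(-164/5) = -1804/5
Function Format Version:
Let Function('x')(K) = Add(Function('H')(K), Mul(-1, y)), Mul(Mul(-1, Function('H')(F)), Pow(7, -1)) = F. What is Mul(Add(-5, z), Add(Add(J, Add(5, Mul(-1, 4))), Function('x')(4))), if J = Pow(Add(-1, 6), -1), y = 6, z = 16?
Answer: Rational(-1804, 5) ≈ -360.80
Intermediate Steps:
Function('H')(F) = Mul(-7, F)
J = Rational(1, 5) (J = Pow(5, -1) = Rational(1, 5) ≈ 0.20000)
Function('x')(K) = Add(-6, Mul(-7, K)) (Function('x')(K) = Add(Mul(-7, K), Mul(-1, 6)) = Add(Mul(-7, K), -6) = Add(-6, Mul(-7, K)))
Mul(Add(-5, z), Add(Add(J, Add(5, Mul(-1, 4))), Function('x')(4))) = Mul(Add(-5, 16), Add(Add(Rational(1, 5), Add(5, Mul(-1, 4))), Add(-6, Mul(-7, 4)))) = Mul(11, Add(Add(Rational(1, 5), Add(5, -4)), Add(-6, -28))) = Mul(11, Add(Add(Rational(1, 5), 1), -34)) = Mul(11, Add(Rational(6, 5), -34)) = Mul(11, Rational(-164, 5)) = Rational(-1804, 5)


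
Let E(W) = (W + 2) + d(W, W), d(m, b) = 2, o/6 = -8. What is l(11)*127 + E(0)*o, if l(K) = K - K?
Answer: -192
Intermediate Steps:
o = -48 (o = 6*(-8) = -48)
l(K) = 0
E(W) = 4 + W (E(W) = (W + 2) + 2 = (2 + W) + 2 = 4 + W)
l(11)*127 + E(0)*o = 0*127 + (4 + 0)*(-48) = 0 + 4*(-48) = 0 - 192 = -192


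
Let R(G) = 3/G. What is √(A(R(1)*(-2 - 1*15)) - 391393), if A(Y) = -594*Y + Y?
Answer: 5*I*√14446 ≈ 600.96*I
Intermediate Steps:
A(Y) = -593*Y
√(A(R(1)*(-2 - 1*15)) - 391393) = √(-593*3/1*(-2 - 1*15) - 391393) = √(-593*3*1*(-2 - 15) - 391393) = √(-1779*(-17) - 391393) = √(-593*(-51) - 391393) = √(30243 - 391393) = √(-361150) = 5*I*√14446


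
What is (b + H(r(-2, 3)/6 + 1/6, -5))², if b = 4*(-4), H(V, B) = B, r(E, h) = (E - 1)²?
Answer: 441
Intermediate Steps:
r(E, h) = (-1 + E)²
b = -16
(b + H(r(-2, 3)/6 + 1/6, -5))² = (-16 - 5)² = (-21)² = 441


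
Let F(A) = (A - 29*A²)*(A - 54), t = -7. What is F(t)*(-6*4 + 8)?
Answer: -1393728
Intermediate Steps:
F(A) = (-54 + A)*(A - 29*A²) (F(A) = (A - 29*A²)*(-54 + A) = (-54 + A)*(A - 29*A²))
F(t)*(-6*4 + 8) = (-7*(-54 - 29*(-7)² + 1567*(-7)))*(-6*4 + 8) = (-7*(-54 - 29*49 - 10969))*(-24 + 8) = -7*(-54 - 1421 - 10969)*(-16) = -7*(-12444)*(-16) = 87108*(-16) = -1393728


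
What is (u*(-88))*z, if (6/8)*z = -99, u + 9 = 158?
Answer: 1730784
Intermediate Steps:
u = 149 (u = -9 + 158 = 149)
z = -132 (z = (4/3)*(-99) = -132)
(u*(-88))*z = (149*(-88))*(-132) = -13112*(-132) = 1730784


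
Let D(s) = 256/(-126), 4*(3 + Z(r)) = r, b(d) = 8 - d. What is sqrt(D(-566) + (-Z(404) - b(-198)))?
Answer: 4*I*sqrt(8435)/21 ≈ 17.494*I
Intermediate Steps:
Z(r) = -3 + r/4
D(s) = -128/63 (D(s) = 256*(-1/126) = -128/63)
sqrt(D(-566) + (-Z(404) - b(-198))) = sqrt(-128/63 + (-(-3 + (1/4)*404) - (8 - 1*(-198)))) = sqrt(-128/63 + (-(-3 + 101) - (8 + 198))) = sqrt(-128/63 + (-1*98 - 1*206)) = sqrt(-128/63 + (-98 - 206)) = sqrt(-128/63 - 304) = sqrt(-19280/63) = 4*I*sqrt(8435)/21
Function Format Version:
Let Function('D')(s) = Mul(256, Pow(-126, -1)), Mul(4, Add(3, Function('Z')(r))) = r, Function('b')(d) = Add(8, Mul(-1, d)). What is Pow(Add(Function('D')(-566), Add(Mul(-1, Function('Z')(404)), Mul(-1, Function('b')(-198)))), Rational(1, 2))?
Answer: Mul(Rational(4, 21), I, Pow(8435, Rational(1, 2))) ≈ Mul(17.494, I)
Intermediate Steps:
Function('Z')(r) = Add(-3, Mul(Rational(1, 4), r))
Function('D')(s) = Rational(-128, 63) (Function('D')(s) = Mul(256, Rational(-1, 126)) = Rational(-128, 63))
Pow(Add(Function('D')(-566), Add(Mul(-1, Function('Z')(404)), Mul(-1, Function('b')(-198)))), Rational(1, 2)) = Pow(Add(Rational(-128, 63), Add(Mul(-1, Add(-3, Mul(Rational(1, 4), 404))), Mul(-1, Add(8, Mul(-1, -198))))), Rational(1, 2)) = Pow(Add(Rational(-128, 63), Add(Mul(-1, Add(-3, 101)), Mul(-1, Add(8, 198)))), Rational(1, 2)) = Pow(Add(Rational(-128, 63), Add(Mul(-1, 98), Mul(-1, 206))), Rational(1, 2)) = Pow(Add(Rational(-128, 63), Add(-98, -206)), Rational(1, 2)) = Pow(Add(Rational(-128, 63), -304), Rational(1, 2)) = Pow(Rational(-19280, 63), Rational(1, 2)) = Mul(Rational(4, 21), I, Pow(8435, Rational(1, 2)))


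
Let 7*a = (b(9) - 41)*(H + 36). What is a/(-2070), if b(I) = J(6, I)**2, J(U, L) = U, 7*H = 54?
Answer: 17/1127 ≈ 0.015084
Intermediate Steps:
H = 54/7 (H = (1/7)*54 = 54/7 ≈ 7.7143)
b(I) = 36 (b(I) = 6**2 = 36)
a = -1530/49 (a = ((36 - 41)*(54/7 + 36))/7 = (-5*306/7)/7 = (1/7)*(-1530/7) = -1530/49 ≈ -31.224)
a/(-2070) = -1530/49/(-2070) = -1/2070*(-1530/49) = 17/1127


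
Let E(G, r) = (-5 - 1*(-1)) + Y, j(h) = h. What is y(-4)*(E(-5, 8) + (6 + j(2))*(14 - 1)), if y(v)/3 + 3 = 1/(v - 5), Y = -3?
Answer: -2716/3 ≈ -905.33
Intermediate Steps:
y(v) = -9 + 3/(-5 + v) (y(v) = -9 + 3/(v - 5) = -9 + 3/(-5 + v))
E(G, r) = -7 (E(G, r) = (-5 - 1*(-1)) - 3 = (-5 + 1) - 3 = -4 - 3 = -7)
y(-4)*(E(-5, 8) + (6 + j(2))*(14 - 1)) = (3*(16 - 3*(-4))/(-5 - 4))*(-7 + (6 + 2)*(14 - 1)) = (3*(16 + 12)/(-9))*(-7 + 8*13) = (3*(-⅑)*28)*(-7 + 104) = -28/3*97 = -2716/3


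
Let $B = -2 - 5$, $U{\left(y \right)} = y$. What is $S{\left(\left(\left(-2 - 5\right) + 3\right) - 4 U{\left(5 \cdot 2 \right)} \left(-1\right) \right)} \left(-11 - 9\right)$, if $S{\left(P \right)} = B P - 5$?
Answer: $5140$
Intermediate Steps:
$B = -7$
$S{\left(P \right)} = -5 - 7 P$ ($S{\left(P \right)} = - 7 P - 5 = -5 - 7 P$)
$S{\left(\left(\left(-2 - 5\right) + 3\right) - 4 U{\left(5 \cdot 2 \right)} \left(-1\right) \right)} \left(-11 - 9\right) = \left(-5 - 7 \left(\left(\left(-2 - 5\right) + 3\right) - 4 \cdot 5 \cdot 2 \left(-1\right)\right)\right) \left(-11 - 9\right) = \left(-5 - 7 \left(\left(-7 + 3\right) - 4 \cdot 10 \left(-1\right)\right)\right) \left(-20\right) = \left(-5 - 7 \left(-4 - 40 \left(-1\right)\right)\right) \left(-20\right) = \left(-5 - 7 \left(-4 - -40\right)\right) \left(-20\right) = \left(-5 - 7 \left(-4 + 40\right)\right) \left(-20\right) = \left(-5 - 252\right) \left(-20\right) = \left(-257\right) \left(-20\right) = 5140$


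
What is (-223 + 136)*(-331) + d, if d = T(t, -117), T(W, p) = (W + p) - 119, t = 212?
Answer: 28773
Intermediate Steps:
T(W, p) = -119 + W + p
d = -24 (d = -119 + 212 - 117 = -24)
(-223 + 136)*(-331) + d = (-223 + 136)*(-331) - 24 = -87*(-331) - 24 = 28797 - 24 = 28773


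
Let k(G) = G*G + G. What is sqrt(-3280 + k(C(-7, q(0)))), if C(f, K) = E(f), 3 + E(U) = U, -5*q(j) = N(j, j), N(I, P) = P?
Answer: I*sqrt(3190) ≈ 56.48*I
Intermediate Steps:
q(j) = -j/5
E(U) = -3 + U
C(f, K) = -3 + f
k(G) = G + G**2 (k(G) = G**2 + G = G + G**2)
sqrt(-3280 + k(C(-7, q(0)))) = sqrt(-3280 + (-3 - 7)*(1 + (-3 - 7))) = sqrt(-3280 - 10*(1 - 10)) = sqrt(-3280 - 10*(-9)) = sqrt(-3280 + 90) = sqrt(-3190) = I*sqrt(3190)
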